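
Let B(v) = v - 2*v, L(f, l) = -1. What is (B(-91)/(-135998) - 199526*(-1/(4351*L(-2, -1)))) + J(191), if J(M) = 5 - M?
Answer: -137196810317/591727298 ≈ -231.86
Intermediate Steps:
B(v) = -v
(B(-91)/(-135998) - 199526*(-1/(4351*L(-2, -1)))) + J(191) = (-1*(-91)/(-135998) - 199526/((-4351*(-1)))) + (5 - 1*191) = (91*(-1/135998) - 199526/4351) + (5 - 191) = (-91/135998 - 199526*1/4351) - 186 = (-91/135998 - 199526/4351) - 186 = -27135532889/591727298 - 186 = -137196810317/591727298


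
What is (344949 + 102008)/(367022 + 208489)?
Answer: 446957/575511 ≈ 0.77663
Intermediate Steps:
(344949 + 102008)/(367022 + 208489) = 446957/575511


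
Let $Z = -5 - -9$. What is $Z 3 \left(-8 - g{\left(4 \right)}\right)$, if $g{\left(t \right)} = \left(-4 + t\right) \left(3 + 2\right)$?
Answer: $-96$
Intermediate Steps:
$g{\left(t \right)} = -20 + 5 t$ ($g{\left(t \right)} = \left(-4 + t\right) 5 = -20 + 5 t$)
$Z = 4$ ($Z = -5 + 9 = 4$)
$Z 3 \left(-8 - g{\left(4 \right)}\right) = 4 \cdot 3 \left(-8 - \left(-20 + 5 \cdot 4\right)\right) = 12 \left(-8 - \left(-20 + 20\right)\right) = 12 \left(-8 - 0\right) = 12 \left(-8 + 0\right) = 12 \left(-8\right) = -96$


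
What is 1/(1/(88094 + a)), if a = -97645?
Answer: -9551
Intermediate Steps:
1/(1/(88094 + a)) = 1/(1/(88094 - 97645)) = 1/(1/(-9551)) = 1/(-1/9551) = -9551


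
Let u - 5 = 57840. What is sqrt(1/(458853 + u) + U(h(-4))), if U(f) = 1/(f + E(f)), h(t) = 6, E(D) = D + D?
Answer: sqrt(33373265471)/775047 ≈ 0.23571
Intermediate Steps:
u = 57845 (u = 5 + 57840 = 57845)
E(D) = 2*D
U(f) = 1/(3*f) (U(f) = 1/(f + 2*f) = 1/(3*f))
sqrt(1/(458853 + u) + U(h(-4))) = sqrt(1/(458853 + 57845) + (1/3)/6) = sqrt(1/516698 + (1/3)*(1/6)) = sqrt(1/516698 + 1/18) = sqrt(129179/2325141) = sqrt(33373265471)/775047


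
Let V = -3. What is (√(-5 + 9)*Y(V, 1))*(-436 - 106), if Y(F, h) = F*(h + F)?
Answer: -6504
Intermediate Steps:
Y(F, h) = F*(F + h)
(√(-5 + 9)*Y(V, 1))*(-436 - 106) = (√(-5 + 9)*(-3*(-3 + 1)))*(-436 - 106) = (√4*(-3*(-2)))*(-542) = (2*6)*(-542) = 12*(-542) = -6504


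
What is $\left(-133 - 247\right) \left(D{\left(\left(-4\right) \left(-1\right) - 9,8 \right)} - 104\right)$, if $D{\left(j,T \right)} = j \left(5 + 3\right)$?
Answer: $54720$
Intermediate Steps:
$D{\left(j,T \right)} = 8 j$ ($D{\left(j,T \right)} = j 8 = 8 j$)
$\left(-133 - 247\right) \left(D{\left(\left(-4\right) \left(-1\right) - 9,8 \right)} - 104\right) = \left(-133 - 247\right) \left(8 \left(\left(-4\right) \left(-1\right) - 9\right) - 104\right) = - 380 \left(8 \left(4 - 9\right) - 104\right) = - 380 \left(8 \left(-5\right) - 104\right) = - 380 \left(-40 - 104\right) = \left(-380\right) \left(-144\right) = 54720$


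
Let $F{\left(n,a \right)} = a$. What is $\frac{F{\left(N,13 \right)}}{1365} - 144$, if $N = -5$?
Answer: $- \frac{15119}{105} \approx -143.99$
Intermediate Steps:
$\frac{F{\left(N,13 \right)}}{1365} - 144 = \frac{13}{1365} - 144 = 13 \cdot \frac{1}{1365} - 144 = \frac{1}{105} - 144 = - \frac{15119}{105}$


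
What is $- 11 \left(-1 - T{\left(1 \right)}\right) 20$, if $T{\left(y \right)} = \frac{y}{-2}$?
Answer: $110$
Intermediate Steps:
$T{\left(y \right)} = - \frac{y}{2}$ ($T{\left(y \right)} = y \left(- \frac{1}{2}\right) = - \frac{y}{2}$)
$- 11 \left(-1 - T{\left(1 \right)}\right) 20 = - 11 \left(-1 - \left(- \frac{1}{2}\right) 1\right) 20 = - 11 \left(-1 - - \frac{1}{2}\right) 20 = - 11 \left(-1 + \frac{1}{2}\right) 20 = \left(-11\right) \left(- \frac{1}{2}\right) 20 = \frac{11}{2} \cdot 20 = 110$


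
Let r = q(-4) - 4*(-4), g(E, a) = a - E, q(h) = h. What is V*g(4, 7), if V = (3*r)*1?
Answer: 108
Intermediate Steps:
r = 12 (r = -4 - 4*(-4) = -4 + 16 = 12)
V = 36 (V = (3*12)*1 = 36*1 = 36)
V*g(4, 7) = 36*(7 - 1*4) = 36*(7 - 4) = 36*3 = 108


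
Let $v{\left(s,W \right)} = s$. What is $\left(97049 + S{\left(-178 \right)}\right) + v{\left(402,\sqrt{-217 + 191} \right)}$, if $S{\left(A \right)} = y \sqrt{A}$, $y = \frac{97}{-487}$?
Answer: $97451 - \frac{97 i \sqrt{178}}{487} \approx 97451.0 - 2.6574 i$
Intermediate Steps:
$y = - \frac{97}{487}$ ($y = 97 \left(- \frac{1}{487}\right) = - \frac{97}{487} \approx -0.19918$)
$S{\left(A \right)} = - \frac{97 \sqrt{A}}{487}$
$\left(97049 + S{\left(-178 \right)}\right) + v{\left(402,\sqrt{-217 + 191} \right)} = \left(97049 - \frac{97 \sqrt{-178}}{487}\right) + 402 = \left(97049 - \frac{97 i \sqrt{178}}{487}\right) + 402 = 97451 - \frac{97 i \sqrt{178}}{487}$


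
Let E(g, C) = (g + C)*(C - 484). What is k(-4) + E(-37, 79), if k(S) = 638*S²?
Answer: -6802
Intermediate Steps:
E(g, C) = (-484 + C)*(C + g) (E(g, C) = (C + g)*(-484 + C) = (-484 + C)*(C + g))
k(-4) + E(-37, 79) = 638*(-4)² + (79² - 484*79 - 484*(-37) + 79*(-37)) = 638*16 + (6241 - 38236 + 17908 - 2923) = 10208 - 17010 = -6802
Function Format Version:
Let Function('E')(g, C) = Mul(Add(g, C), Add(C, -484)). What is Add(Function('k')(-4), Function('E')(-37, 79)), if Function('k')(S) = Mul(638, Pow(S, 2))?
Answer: -6802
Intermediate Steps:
Function('E')(g, C) = Mul(Add(-484, C), Add(C, g)) (Function('E')(g, C) = Mul(Add(C, g), Add(-484, C)) = Mul(Add(-484, C), Add(C, g)))
Add(Function('k')(-4), Function('E')(-37, 79)) = Add(Mul(638, Pow(-4, 2)), Add(Pow(79, 2), Mul(-484, 79), Mul(-484, -37), Mul(79, -37))) = Add(Mul(638, 16), Add(6241, -38236, 17908, -2923)) = Add(10208, -17010) = -6802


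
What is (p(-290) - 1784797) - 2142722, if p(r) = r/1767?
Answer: -6939926363/1767 ≈ -3.9275e+6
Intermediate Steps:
p(r) = r/1767 (p(r) = r*(1/1767) = r/1767)
(p(-290) - 1784797) - 2142722 = ((1/1767)*(-290) - 1784797) - 2142722 = (-290/1767 - 1784797) - 2142722 = -3153736589/1767 - 2142722 = -6939926363/1767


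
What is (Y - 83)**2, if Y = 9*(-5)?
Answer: 16384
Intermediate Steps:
Y = -45
(Y - 83)**2 = (-45 - 83)**2 = (-128)**2 = 16384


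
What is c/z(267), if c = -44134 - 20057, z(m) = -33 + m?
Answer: -21397/78 ≈ -274.32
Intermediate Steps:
c = -64191
c/z(267) = -64191/(-33 + 267) = -64191/234 = -64191*1/234 = -21397/78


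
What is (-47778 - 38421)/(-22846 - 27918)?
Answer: 86199/50764 ≈ 1.6980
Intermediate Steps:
(-47778 - 38421)/(-22846 - 27918) = -86199/(-50764) = -86199*(-1/50764) = 86199/50764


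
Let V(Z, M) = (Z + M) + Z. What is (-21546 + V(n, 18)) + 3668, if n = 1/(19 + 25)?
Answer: -392919/22 ≈ -17860.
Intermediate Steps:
n = 1/44 ≈ 0.022727
V(Z, M) = M + 2*Z (V(Z, M) = (M + Z) + Z = M + 2*Z)
(-21546 + V(n, 18)) + 3668 = (-21546 + (18 + 2*(1/44))) + 3668 = (-21546 + (18 + 1/22)) + 3668 = (-21546 + 397/22) + 3668 = -473615/22 + 3668 = -392919/22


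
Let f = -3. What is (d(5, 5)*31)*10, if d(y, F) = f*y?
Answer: -4650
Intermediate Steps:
d(y, F) = -3*y
(d(5, 5)*31)*10 = (-3*5*31)*10 = -15*31*10 = -465*10 = -4650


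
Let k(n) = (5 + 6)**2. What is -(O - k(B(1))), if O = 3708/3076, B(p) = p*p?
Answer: 92122/769 ≈ 119.79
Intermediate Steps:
B(p) = p**2
O = 927/769 (O = 3708*(1/3076) = 927/769 ≈ 1.2055)
k(n) = 121 (k(n) = 11**2 = 121)
-(O - k(B(1))) = -(927/769 - 1*121) = -(927/769 - 121) = -1*(-92122/769) = 92122/769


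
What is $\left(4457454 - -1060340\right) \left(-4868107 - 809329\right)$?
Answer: $-31326922296184$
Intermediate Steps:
$\left(4457454 - -1060340\right) \left(-4868107 - 809329\right) = \left(4457454 + \left(-466035 + 1526375\right)\right) \left(-5677436\right) = \left(4457454 + 1060340\right) \left(-5677436\right) = 5517794 \left(-5677436\right) = -31326922296184$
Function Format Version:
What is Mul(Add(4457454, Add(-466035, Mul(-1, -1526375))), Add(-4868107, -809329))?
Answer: -31326922296184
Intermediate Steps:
Mul(Add(4457454, Add(-466035, Mul(-1, -1526375))), Add(-4868107, -809329)) = Mul(Add(4457454, Add(-466035, 1526375)), -5677436) = Mul(Add(4457454, 1060340), -5677436) = Mul(5517794, -5677436) = -31326922296184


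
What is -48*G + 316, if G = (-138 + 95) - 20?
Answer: 3340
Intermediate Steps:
G = -63 (G = -43 - 20 = -63)
-48*G + 316 = -48*(-63) + 316 = 3024 + 316 = 3340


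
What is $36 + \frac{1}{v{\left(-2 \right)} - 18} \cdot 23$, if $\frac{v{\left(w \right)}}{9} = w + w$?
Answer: $\frac{1921}{54} \approx 35.574$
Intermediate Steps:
$v{\left(w \right)} = 18 w$ ($v{\left(w \right)} = 9 \left(w + w\right) = 9 \cdot 2 w = 18 w$)
$36 + \frac{1}{v{\left(-2 \right)} - 18} \cdot 23 = 36 + \frac{1}{18 \left(-2\right) - 18} \cdot 23 = 36 + \frac{1}{-36 - 18} \cdot 23 = 36 + \frac{1}{-54} \cdot 23 = 36 - \frac{23}{54} = \frac{1921}{54}$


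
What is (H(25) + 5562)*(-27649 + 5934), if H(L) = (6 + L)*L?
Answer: -137607955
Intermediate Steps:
H(L) = L*(6 + L)
(H(25) + 5562)*(-27649 + 5934) = (25*(6 + 25) + 5562)*(-27649 + 5934) = (25*31 + 5562)*(-21715) = (775 + 5562)*(-21715) = 6337*(-21715) = -137607955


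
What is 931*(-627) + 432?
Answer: -583305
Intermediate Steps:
931*(-627) + 432 = -583737 + 432 = -583305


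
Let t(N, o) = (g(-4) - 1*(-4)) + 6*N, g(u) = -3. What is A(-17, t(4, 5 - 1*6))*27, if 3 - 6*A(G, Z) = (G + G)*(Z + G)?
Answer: 2475/2 ≈ 1237.5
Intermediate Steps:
t(N, o) = 1 + 6*N (t(N, o) = (-3 - 1*(-4)) + 6*N = (-3 + 4) + 6*N = 1 + 6*N)
A(G, Z) = 1/2 - G*(G + Z)/3 (A(G, Z) = 1/2 - (G + G)*(Z + G)/6 = 1/2 - 2*G*(G + Z)/6 = 1/2 - G*(G + Z)/3)
A(-17, t(4, 5 - 1*6))*27 = (1/2 - 1/3*(-17)**2 - 1/3*(-17)*(1 + 6*4))*27 = (1/2 - 1/3*289 - 1/3*(-17)*(1 + 24))*27 = (1/2 - 289/3 - 1/3*(-17)*25)*27 = (1/2 - 289/3 + 425/3)*27 = (275/6)*27 = 2475/2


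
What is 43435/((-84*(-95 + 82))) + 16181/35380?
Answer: 13878571/344955 ≈ 40.233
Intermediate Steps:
43435/((-84*(-95 + 82))) + 16181/35380 = 43435/((-84*(-13))) + 16181*(1/35380) = 43435/1092 + 16181/35380 = 43435*(1/1092) + 16181/35380 = 6205/156 + 16181/35380 = 13878571/344955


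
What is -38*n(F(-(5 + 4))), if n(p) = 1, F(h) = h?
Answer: -38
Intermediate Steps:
-38*n(F(-(5 + 4))) = -38*1 = -38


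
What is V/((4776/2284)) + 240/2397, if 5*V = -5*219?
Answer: -33272877/318002 ≈ -104.63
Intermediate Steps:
V = -219 (V = (-5*219)/5 = (1/5)*(-1095) = -219)
V/((4776/2284)) + 240/2397 = -219/(4776/2284) + 240/2397 = -219/(4776*(1/2284)) + 240*(1/2397) = -219/1194/571 + 80/799 = -219*571/1194 + 80/799 = -41683/398 + 80/799 = -33272877/318002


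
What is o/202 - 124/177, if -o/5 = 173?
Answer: -178153/35754 ≈ -4.9827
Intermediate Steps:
o = -865 (o = -5*173 = -865)
o/202 - 124/177 = -865/202 - 124/177 = -178153/35754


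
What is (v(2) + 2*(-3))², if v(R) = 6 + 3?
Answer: 9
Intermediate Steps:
v(R) = 9
(v(2) + 2*(-3))² = (9 + 2*(-3))² = (9 - 6)² = 3² = 9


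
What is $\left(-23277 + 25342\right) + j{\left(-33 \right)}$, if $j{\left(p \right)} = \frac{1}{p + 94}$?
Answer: $\frac{125966}{61} \approx 2065.0$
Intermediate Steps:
$j{\left(p \right)} = \frac{1}{94 + p}$
$\left(-23277 + 25342\right) + j{\left(-33 \right)} = \left(-23277 + 25342\right) + \frac{1}{94 - 33} = 2065 + \frac{1}{61} = \frac{125966}{61}$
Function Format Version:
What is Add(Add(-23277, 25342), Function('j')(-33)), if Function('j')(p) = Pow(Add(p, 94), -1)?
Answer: Rational(125966, 61) ≈ 2065.0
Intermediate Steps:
Function('j')(p) = Pow(Add(94, p), -1)
Add(Add(-23277, 25342), Function('j')(-33)) = Add(Add(-23277, 25342), Pow(Add(94, -33), -1)) = Add(2065, Pow(61, -1)) = Add(2065, Rational(1, 61)) = Rational(125966, 61)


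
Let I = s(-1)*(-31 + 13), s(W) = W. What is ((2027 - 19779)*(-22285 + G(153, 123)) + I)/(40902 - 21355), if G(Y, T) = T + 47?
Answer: 392585498/19547 ≈ 20084.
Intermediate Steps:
G(Y, T) = 47 + T
I = 18 (I = -(-31 + 13) = -1*(-18) = 18)
((2027 - 19779)*(-22285 + G(153, 123)) + I)/(40902 - 21355) = ((2027 - 19779)*(-22285 + (47 + 123)) + 18)/(40902 - 21355) = (-17752*(-22285 + 170) + 18)/19547 = (-17752*(-22115) + 18)*(1/19547) = (392585480 + 18)*(1/19547) = 392585498*(1/19547) = 392585498/19547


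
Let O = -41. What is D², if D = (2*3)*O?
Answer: 60516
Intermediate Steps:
D = -246 (D = (2*3)*(-41) = 6*(-41) = -246)
D² = (-246)² = 60516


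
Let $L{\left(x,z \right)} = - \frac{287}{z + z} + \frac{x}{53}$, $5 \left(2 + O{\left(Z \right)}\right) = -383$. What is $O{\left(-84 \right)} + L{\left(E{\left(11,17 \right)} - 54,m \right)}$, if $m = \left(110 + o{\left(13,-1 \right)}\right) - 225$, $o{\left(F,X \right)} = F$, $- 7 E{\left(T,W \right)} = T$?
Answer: $- \frac{29608207}{378420} \approx -78.242$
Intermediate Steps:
$E{\left(T,W \right)} = - \frac{T}{7}$
$O{\left(Z \right)} = - \frac{393}{5}$ ($O{\left(Z \right)} = -2 + \frac{1}{5} \left(-383\right) = -2 - \frac{383}{5} = - \frac{393}{5}$)
$m = -102$ ($m = \left(110 + 13\right) - 225 = 123 - 225 = -102$)
$L{\left(x,z \right)} = - \frac{287}{2 z} + \frac{x}{53}$ ($L{\left(x,z \right)} = - \frac{287}{2 z} + x \frac{1}{53} = - 287 \frac{1}{2 z} + \frac{x}{53} = - \frac{287}{2 z} + \frac{x}{53}$)
$O{\left(-84 \right)} + L{\left(E{\left(11,17 \right)} - 54,m \right)} = - \frac{393}{5} + \left(- \frac{287}{2 \left(-102\right)} + \frac{\left(- \frac{1}{7}\right) 11 - 54}{53}\right) = - \frac{393}{5} + \left(\left(- \frac{287}{2}\right) \left(- \frac{1}{102}\right) + \frac{- \frac{11}{7} - 54}{53}\right) = - \frac{393}{5} + \left(\frac{287}{204} + \frac{1}{53} \left(- \frac{389}{7}\right)\right) = - \frac{393}{5} + \left(\frac{287}{204} - \frac{389}{371}\right) = - \frac{393}{5} + \frac{27121}{75684} = - \frac{29608207}{378420}$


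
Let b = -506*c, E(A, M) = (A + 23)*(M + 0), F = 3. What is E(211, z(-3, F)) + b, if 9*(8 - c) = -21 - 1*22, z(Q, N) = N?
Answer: -51872/9 ≈ -5763.6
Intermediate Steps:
E(A, M) = M*(23 + A) (E(A, M) = (23 + A)*M = M*(23 + A))
c = 115/9 (c = 8 - (-21 - 1*22)/9 = 8 - (-21 - 22)/9 = 8 - ⅑*(-43) = 8 + 43/9 = 115/9 ≈ 12.778)
b = -58190/9 (b = -506*115/9 = -58190/9 ≈ -6465.6)
E(211, z(-3, F)) + b = 3*(23 + 211) - 58190/9 = 3*234 - 58190/9 = 702 - 58190/9 = -51872/9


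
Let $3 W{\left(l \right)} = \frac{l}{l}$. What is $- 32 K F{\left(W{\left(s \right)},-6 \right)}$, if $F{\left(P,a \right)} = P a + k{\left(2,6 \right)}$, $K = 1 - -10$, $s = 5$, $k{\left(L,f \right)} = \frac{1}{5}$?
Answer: $\frac{3168}{5} \approx 633.6$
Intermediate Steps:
$k{\left(L,f \right)} = \frac{1}{5}$
$K = 11$ ($K = 1 + 10 = 11$)
$W{\left(l \right)} = \frac{1}{3}$ ($W{\left(l \right)} = \frac{l \frac{1}{l}}{3} = \frac{1}{3} \cdot 1 = \frac{1}{3}$)
$F{\left(P,a \right)} = \frac{1}{5} + P a$ ($F{\left(P,a \right)} = P a + \frac{1}{5} = \frac{1}{5} + P a$)
$- 32 K F{\left(W{\left(s \right)},-6 \right)} = \left(-32\right) 11 \left(\frac{1}{5} + \frac{1}{3} \left(-6\right)\right) = - 352 \left(\frac{1}{5} - 2\right) = \left(-352\right) \left(- \frac{9}{5}\right) = \frac{3168}{5}$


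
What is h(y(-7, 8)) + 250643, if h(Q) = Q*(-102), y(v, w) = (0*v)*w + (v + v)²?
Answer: 230651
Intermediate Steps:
y(v, w) = 4*v² (y(v, w) = 0*w + (2*v)² = 0 + 4*v² = 4*v²)
h(Q) = -102*Q
h(y(-7, 8)) + 250643 = -408*(-7)² + 250643 = -408*49 + 250643 = -102*196 + 250643 = -19992 + 250643 = 230651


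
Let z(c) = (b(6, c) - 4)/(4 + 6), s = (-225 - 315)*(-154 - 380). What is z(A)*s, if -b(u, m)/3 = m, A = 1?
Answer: -201852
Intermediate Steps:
s = 288360 (s = -540*(-534) = 288360)
b(u, m) = -3*m
z(c) = -⅖ - 3*c/10 (z(c) = (-3*c - 4)/(4 + 6) = (-4 - 3*c)/10 = (-4 - 3*c)*(⅒) = -⅖ - 3*c/10)
z(A)*s = (-⅖ - 3/10*1)*288360 = (-⅖ - 3/10)*288360 = -7/10*288360 = -201852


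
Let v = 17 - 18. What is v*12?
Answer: -12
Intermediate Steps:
v = -1
v*12 = -1*12 = -12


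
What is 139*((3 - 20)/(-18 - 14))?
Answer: 2363/32 ≈ 73.844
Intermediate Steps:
139*((3 - 20)/(-18 - 14)) = 139*(-17/(-32)) = 139*(-17*(-1/32)) = 139*(17/32) = 2363/32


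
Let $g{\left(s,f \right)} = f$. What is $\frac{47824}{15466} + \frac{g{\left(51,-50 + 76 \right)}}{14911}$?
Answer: $\frac{741690}{239723} \approx 3.0939$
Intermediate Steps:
$\frac{47824}{15466} + \frac{g{\left(51,-50 + 76 \right)}}{14911} = \frac{47824}{15466} + \frac{-50 + 76}{14911} = 47824 \cdot \frac{1}{15466} + 26 \cdot \frac{1}{14911} = \frac{23912}{7733} + \frac{2}{1147} = \frac{741690}{239723}$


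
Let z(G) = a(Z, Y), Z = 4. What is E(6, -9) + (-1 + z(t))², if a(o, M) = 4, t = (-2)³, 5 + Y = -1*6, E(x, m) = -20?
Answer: -11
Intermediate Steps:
Y = -11 (Y = -5 - 1*6 = -5 - 6 = -11)
t = -8
z(G) = 4
E(6, -9) + (-1 + z(t))² = -20 + (-1 + 4)² = -20 + 3² = -20 + 9 = -11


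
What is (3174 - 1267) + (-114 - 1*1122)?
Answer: 671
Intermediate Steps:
(3174 - 1267) + (-114 - 1*1122) = 1907 + (-114 - 1122) = 1907 - 1236 = 671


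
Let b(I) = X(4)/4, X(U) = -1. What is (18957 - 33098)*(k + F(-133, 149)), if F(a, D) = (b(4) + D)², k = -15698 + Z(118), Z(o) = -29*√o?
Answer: -1454500837/16 + 410089*√118 ≈ -8.6452e+7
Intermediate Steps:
k = -15698 - 29*√118 ≈ -16013.
b(I) = -¼ (b(I) = -1/4 = -1*¼ = -¼)
F(a, D) = (-¼ + D)²
(18957 - 33098)*(k + F(-133, 149)) = (18957 - 33098)*((-15698 - 29*√118) + (-1 + 4*149)²/16) = -14141*((-15698 - 29*√118) + (-1 + 596)²/16) = -14141*((-15698 - 29*√118) + (1/16)*595²) = -14141*((-15698 - 29*√118) + (1/16)*354025) = -14141*((-15698 - 29*√118) + 354025/16) = -14141*(102857/16 - 29*√118) = -1454500837/16 + 410089*√118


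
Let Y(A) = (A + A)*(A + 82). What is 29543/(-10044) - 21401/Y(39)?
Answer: -2654723/509652 ≈ -5.2089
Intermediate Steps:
Y(A) = 2*A*(82 + A) (Y(A) = (2*A)*(82 + A) = 2*A*(82 + A))
29543/(-10044) - 21401/Y(39) = 29543/(-10044) - 21401*1/(78*(82 + 39)) = 29543*(-1/10044) - 21401/(2*39*121) = -953/324 - 21401/9438 = -2654723/509652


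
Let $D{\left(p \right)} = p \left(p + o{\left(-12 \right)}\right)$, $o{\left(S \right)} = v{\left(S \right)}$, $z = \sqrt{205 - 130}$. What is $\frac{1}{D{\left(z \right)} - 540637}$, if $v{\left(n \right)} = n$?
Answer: $- \frac{270281}{146103632522} + \frac{15 \sqrt{3}}{73051816261} \approx -1.8496 \cdot 10^{-6}$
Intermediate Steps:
$z = 5 \sqrt{3}$ ($z = \sqrt{75} = 5 \sqrt{3} \approx 8.6602$)
$o{\left(S \right)} = S$
$D{\left(p \right)} = p \left(-12 + p\right)$ ($D{\left(p \right)} = p \left(p - 12\right) = p \left(-12 + p\right)$)
$\frac{1}{D{\left(z \right)} - 540637} = \frac{1}{5 \sqrt{3} \left(-12 + 5 \sqrt{3}\right) - 540637} = \frac{1}{-540637 + 5 \sqrt{3} \left(-12 + 5 \sqrt{3}\right)}$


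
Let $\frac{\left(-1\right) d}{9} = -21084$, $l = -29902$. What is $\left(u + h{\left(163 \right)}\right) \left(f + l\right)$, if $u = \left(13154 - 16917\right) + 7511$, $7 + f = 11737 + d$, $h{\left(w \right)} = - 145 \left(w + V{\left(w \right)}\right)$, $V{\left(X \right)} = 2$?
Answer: $-3462050368$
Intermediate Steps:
$d = 189756$ ($d = \left(-9\right) \left(-21084\right) = 189756$)
$h{\left(w \right)} = -290 - 145 w$ ($h{\left(w \right)} = - 145 \left(w + 2\right) = - 145 \left(2 + w\right) = -290 - 145 w$)
$f = 201486$ ($f = -7 + \left(11737 + 189756\right) = -7 + 201493 = 201486$)
$u = 3748$ ($u = -3763 + 7511 = 3748$)
$\left(u + h{\left(163 \right)}\right) \left(f + l\right) = \left(3748 - 23925\right) \left(201486 - 29902\right) = \left(3748 - 23925\right) 171584 = \left(-20177\right) 171584 = -3462050368$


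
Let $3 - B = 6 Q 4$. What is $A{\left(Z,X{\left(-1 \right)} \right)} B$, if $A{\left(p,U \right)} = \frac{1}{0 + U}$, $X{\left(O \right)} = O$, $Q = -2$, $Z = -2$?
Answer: $-51$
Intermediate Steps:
$A{\left(p,U \right)} = \frac{1}{U}$
$B = 51$ ($B = 3 - 6 \left(-2\right) 4 = 3 - \left(-12\right) 4 = 3 - -48 = 3 + 48 = 51$)
$A{\left(Z,X{\left(-1 \right)} \right)} B = \frac{1}{-1} \cdot 51 = \left(-1\right) 51 = -51$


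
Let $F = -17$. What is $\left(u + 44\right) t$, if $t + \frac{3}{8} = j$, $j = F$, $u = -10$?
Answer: $- \frac{2363}{4} \approx -590.75$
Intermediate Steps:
$j = -17$
$t = - \frac{139}{8}$ ($t = - \frac{3}{8} - 17 = - \frac{139}{8} \approx -17.375$)
$\left(u + 44\right) t = \left(-10 + 44\right) \left(- \frac{139}{8}\right) = 34 \left(- \frac{139}{8}\right) = - \frac{2363}{4}$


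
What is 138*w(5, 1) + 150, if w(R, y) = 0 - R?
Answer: -540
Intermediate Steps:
w(R, y) = -R
138*w(5, 1) + 150 = 138*(-1*5) + 150 = 138*(-5) + 150 = -690 + 150 = -540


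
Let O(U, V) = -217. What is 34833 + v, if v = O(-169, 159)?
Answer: 34616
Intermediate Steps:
v = -217
34833 + v = 34833 - 217 = 34616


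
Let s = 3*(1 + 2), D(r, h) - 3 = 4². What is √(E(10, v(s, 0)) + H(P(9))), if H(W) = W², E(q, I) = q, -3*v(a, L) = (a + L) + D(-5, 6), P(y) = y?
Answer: √91 ≈ 9.5394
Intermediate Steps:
D(r, h) = 19 (D(r, h) = 3 + 4² = 3 + 16 = 19)
s = 9 (s = 3*3 = 9)
v(a, L) = -19/3 - L/3 - a/3 (v(a, L) = -((a + L) + 19)/3 = -((L + a) + 19)/3 = -(19 + L + a)/3 = -19/3 - L/3 - a/3)
√(E(10, v(s, 0)) + H(P(9))) = √(10 + 9²) = √(10 + 81) = √91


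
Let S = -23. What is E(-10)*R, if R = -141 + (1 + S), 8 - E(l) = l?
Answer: -2934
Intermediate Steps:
E(l) = 8 - l
R = -163 (R = -141 + (1 - 23) = -141 - 22 = -163)
E(-10)*R = (8 - 1*(-10))*(-163) = (8 + 10)*(-163) = 18*(-163) = -2934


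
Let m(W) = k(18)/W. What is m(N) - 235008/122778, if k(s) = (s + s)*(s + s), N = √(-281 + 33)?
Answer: -13056/6821 - 324*I*√62/31 ≈ -1.9141 - 82.296*I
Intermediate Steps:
N = 2*I*√62 (N = √(-248) = 2*I*√62 ≈ 15.748*I)
k(s) = 4*s² (k(s) = (2*s)*(2*s) = 4*s²)
m(W) = 1296/W (m(W) = (4*18²)/W = (4*324)/W = 1296/W)
m(N) - 235008/122778 = 1296/((2*I*√62)) - 235008/122778 = 1296*(-I*√62/124) - 235008*1/122778 = -324*I*√62/31 - 13056/6821 = -13056/6821 - 324*I*√62/31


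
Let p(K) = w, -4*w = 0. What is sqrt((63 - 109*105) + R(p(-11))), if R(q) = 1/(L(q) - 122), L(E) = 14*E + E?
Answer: I*sqrt(169409810)/122 ≈ 106.69*I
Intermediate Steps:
w = 0 (w = -1/4*0 = 0)
L(E) = 15*E
p(K) = 0
R(q) = 1/(-122 + 15*q) (R(q) = 1/(15*q - 122) = 1/(-122 + 15*q))
sqrt((63 - 109*105) + R(p(-11))) = sqrt((63 - 109*105) + 1/(-122 + 15*0)) = sqrt((63 - 11445) + 1/(-122 + 0)) = sqrt(-11382 + 1/(-122)) = sqrt(-11382 - 1/122) = sqrt(-1388605/122) = I*sqrt(169409810)/122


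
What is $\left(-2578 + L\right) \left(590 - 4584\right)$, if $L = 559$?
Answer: $8063886$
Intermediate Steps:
$\left(-2578 + L\right) \left(590 - 4584\right) = \left(-2578 + 559\right) \left(590 - 4584\right) = \left(-2019\right) \left(-3994\right) = 8063886$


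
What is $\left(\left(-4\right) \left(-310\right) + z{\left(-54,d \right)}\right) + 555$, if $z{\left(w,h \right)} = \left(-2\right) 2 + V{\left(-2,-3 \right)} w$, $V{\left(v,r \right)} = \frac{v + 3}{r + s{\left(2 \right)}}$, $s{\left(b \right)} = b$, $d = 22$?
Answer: $1845$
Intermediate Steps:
$V{\left(v,r \right)} = \frac{3 + v}{2 + r}$ ($V{\left(v,r \right)} = \frac{v + 3}{r + 2} = \frac{3 + v}{2 + r}$)
$z{\left(w,h \right)} = -4 - w$ ($z{\left(w,h \right)} = \left(-2\right) 2 + \frac{3 - 2}{2 - 3} w = -4 + \frac{1}{-1} \cdot 1 w = -4 + \left(-1\right) 1 w = -4 - w$)
$\left(\left(-4\right) \left(-310\right) + z{\left(-54,d \right)}\right) + 555 = \left(\left(-4\right) \left(-310\right) - -50\right) + 555 = \left(1240 + \left(-4 + 54\right)\right) + 555 = \left(1240 + 50\right) + 555 = 1290 + 555 = 1845$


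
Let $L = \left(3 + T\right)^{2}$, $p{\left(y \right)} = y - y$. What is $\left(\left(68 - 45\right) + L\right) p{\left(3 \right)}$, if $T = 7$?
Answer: $0$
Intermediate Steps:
$p{\left(y \right)} = 0$
$L = 100$ ($L = \left(3 + 7\right)^{2} = 10^{2} = 100$)
$\left(\left(68 - 45\right) + L\right) p{\left(3 \right)} = \left(\left(68 - 45\right) + 100\right) 0 = \left(23 + 100\right) 0 = 123 \cdot 0 = 0$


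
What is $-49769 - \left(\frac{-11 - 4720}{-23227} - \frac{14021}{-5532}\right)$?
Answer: $- \frac{6395258440175}{128491764} \approx -49772.0$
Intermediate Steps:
$-49769 - \left(\frac{-11 - 4720}{-23227} - \frac{14021}{-5532}\right) = -49769 - \left(\left(-4731\right) \left(- \frac{1}{23227}\right) - - \frac{14021}{5532}\right) = -49769 - \left(\frac{4731}{23227} + \frac{14021}{5532}\right) = -49769 - \frac{351837659}{128491764} = - \frac{6395258440175}{128491764}$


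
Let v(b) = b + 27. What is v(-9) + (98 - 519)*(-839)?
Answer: 353237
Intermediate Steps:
v(b) = 27 + b
v(-9) + (98 - 519)*(-839) = (27 - 9) + (98 - 519)*(-839) = 18 - 421*(-839) = 18 + 353219 = 353237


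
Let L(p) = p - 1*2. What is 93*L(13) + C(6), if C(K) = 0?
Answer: 1023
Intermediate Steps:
L(p) = -2 + p (L(p) = p - 2 = -2 + p)
93*L(13) + C(6) = 93*(-2 + 13) + 0 = 93*11 + 0 = 1023 + 0 = 1023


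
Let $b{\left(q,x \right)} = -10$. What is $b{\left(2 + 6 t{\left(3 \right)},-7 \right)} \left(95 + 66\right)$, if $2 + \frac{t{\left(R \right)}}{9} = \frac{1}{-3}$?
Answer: $-1610$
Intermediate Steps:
$t{\left(R \right)} = -21$ ($t{\left(R \right)} = -18 + \frac{9}{-3} = -18 + 9 \left(- \frac{1}{3}\right) = -18 - 3 = -21$)
$b{\left(2 + 6 t{\left(3 \right)},-7 \right)} \left(95 + 66\right) = - 10 \left(95 + 66\right) = \left(-10\right) 161 = -1610$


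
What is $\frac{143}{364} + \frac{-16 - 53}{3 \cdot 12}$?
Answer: $- \frac{32}{21} \approx -1.5238$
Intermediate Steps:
$\frac{143}{364} + \frac{-16 - 53}{3 \cdot 12} = 143 \cdot \frac{1}{364} - \frac{69}{36} = \frac{11}{28} - \frac{23}{12} = - \frac{32}{21}$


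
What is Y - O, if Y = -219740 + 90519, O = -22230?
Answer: -106991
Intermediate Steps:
Y = -129221
Y - O = -129221 - 1*(-22230) = -129221 + 22230 = -106991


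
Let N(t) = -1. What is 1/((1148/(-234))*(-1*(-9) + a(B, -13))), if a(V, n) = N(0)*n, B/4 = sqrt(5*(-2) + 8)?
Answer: -117/12628 ≈ -0.0092651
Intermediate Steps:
B = 4*I*sqrt(2) (B = 4*sqrt(5*(-2) + 8) = 4*sqrt(-10 + 8) = 4*sqrt(-2) = 4*(I*sqrt(2)) = 4*I*sqrt(2) ≈ 5.6569*I)
a(V, n) = -n
1/((1148/(-234))*(-1*(-9) + a(B, -13))) = 1/((1148/(-234))*(-1*(-9) - 1*(-13))) = 1/((1148*(-1/234))*(9 + 13)) = 1/(-574/117*22) = 1/(-12628/117) = -117/12628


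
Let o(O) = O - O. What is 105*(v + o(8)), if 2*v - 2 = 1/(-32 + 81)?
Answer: 1485/14 ≈ 106.07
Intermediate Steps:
o(O) = 0
v = 99/98 (v = 1 + 1/(2*(-32 + 81)) = 1 + (½)/49 = 1 + (½)*(1/49) = 1 + 1/98 = 99/98 ≈ 1.0102)
105*(v + o(8)) = 105*(99/98 + 0) = 105*(99/98) = 1485/14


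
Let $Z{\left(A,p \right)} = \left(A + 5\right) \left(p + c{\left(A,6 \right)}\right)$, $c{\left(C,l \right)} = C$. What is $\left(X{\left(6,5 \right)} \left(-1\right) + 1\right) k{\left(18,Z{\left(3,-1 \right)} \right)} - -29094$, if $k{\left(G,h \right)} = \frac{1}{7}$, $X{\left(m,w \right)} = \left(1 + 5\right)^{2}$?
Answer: $29089$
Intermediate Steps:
$Z{\left(A,p \right)} = \left(5 + A\right) \left(A + p\right)$ ($Z{\left(A,p \right)} = \left(A + 5\right) \left(p + A\right) = \left(5 + A\right) \left(A + p\right)$)
$X{\left(m,w \right)} = 36$ ($X{\left(m,w \right)} = 6^{2} = 36$)
$k{\left(G,h \right)} = \frac{1}{7}$
$\left(X{\left(6,5 \right)} \left(-1\right) + 1\right) k{\left(18,Z{\left(3,-1 \right)} \right)} - -29094 = \left(36 \left(-1\right) + 1\right) \frac{1}{7} - -29094 = \left(-36 + 1\right) \frac{1}{7} + 29094 = \left(-35\right) \frac{1}{7} + 29094 = -5 + 29094 = 29089$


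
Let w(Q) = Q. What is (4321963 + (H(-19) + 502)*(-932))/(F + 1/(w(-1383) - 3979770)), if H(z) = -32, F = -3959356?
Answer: -15462491703219/15762802017469 ≈ -0.98095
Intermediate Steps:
(4321963 + (H(-19) + 502)*(-932))/(F + 1/(w(-1383) - 3979770)) = (4321963 + (-32 + 502)*(-932))/(-3959356 + 1/(-1383 - 3979770)) = (4321963 + 470*(-932))/(-3959356 + 1/(-3981153)) = (4321963 - 438040)/(-3959356 - 1/3981153) = 3883923/(-15762802017469/3981153) = 3883923*(-3981153/15762802017469) = -15462491703219/15762802017469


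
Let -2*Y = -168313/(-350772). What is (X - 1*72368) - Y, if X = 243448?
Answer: 120020315833/701544 ≈ 1.7108e+5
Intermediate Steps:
Y = -168313/701544 (Y = -(-168313)/(2*(-350772)) = -(-168313)*(-1)/(2*350772) = -1/2*168313/350772 = -168313/701544 ≈ -0.23992)
(X - 1*72368) - Y = (243448 - 1*72368) - 1*(-168313/701544) = (243448 - 72368) + 168313/701544 = 171080 + 168313/701544 = 120020315833/701544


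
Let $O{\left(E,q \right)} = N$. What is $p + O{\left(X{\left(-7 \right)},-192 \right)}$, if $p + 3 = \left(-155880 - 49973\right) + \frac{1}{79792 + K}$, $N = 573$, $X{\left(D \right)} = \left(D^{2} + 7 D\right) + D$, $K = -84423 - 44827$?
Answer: $- \frac{10152886615}{49458} \approx -2.0528 \cdot 10^{5}$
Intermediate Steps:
$K = -129250$ ($K = -84423 - 44827 = -129250$)
$X{\left(D \right)} = D^{2} + 8 D$
$O{\left(E,q \right)} = 573$
$p = - \frac{10181226049}{49458}$ ($p = -3 + \left(\left(-155880 - 49973\right) + \frac{1}{79792 - 129250}\right) = -3 - \left(205853 - \frac{1}{-49458}\right) = -3 - \frac{10181077675}{49458} = - \frac{10181226049}{49458} \approx -2.0586 \cdot 10^{5}$)
$p + O{\left(X{\left(-7 \right)},-192 \right)} = - \frac{10181226049}{49458} + 573 = - \frac{10152886615}{49458}$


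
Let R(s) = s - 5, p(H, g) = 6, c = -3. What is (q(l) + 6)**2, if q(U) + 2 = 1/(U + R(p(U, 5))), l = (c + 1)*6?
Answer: 1849/121 ≈ 15.281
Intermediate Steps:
R(s) = -5 + s
l = -12 (l = (-3 + 1)*6 = -2*6 = -12)
q(U) = -2 + 1/(1 + U) (q(U) = -2 + 1/(U + (-5 + 6)) = -2 + 1/(U + 1) = -2 + 1/(1 + U))
(q(l) + 6)**2 = ((-1 - 2*(-12))/(1 - 12) + 6)**2 = ((-1 + 24)/(-11) + 6)**2 = (-1/11*23 + 6)**2 = (-23/11 + 6)**2 = (43/11)**2 = 1849/121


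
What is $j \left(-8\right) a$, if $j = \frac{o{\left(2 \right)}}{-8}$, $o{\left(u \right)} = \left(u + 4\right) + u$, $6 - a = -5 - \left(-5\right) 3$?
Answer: $-32$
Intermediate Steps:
$a = -4$ ($a = 6 - \left(-5 - \left(-5\right) 3\right) = 6 - \left(-5 - -15\right) = 6 - \left(-5 + 15\right) = 6 - 10 = -4$)
$o{\left(u \right)} = 4 + 2 u$ ($o{\left(u \right)} = \left(4 + u\right) + u = 4 + 2 u$)
$j = -1$ ($j = \frac{4 + 2 \cdot 2}{-8} = \left(4 + 4\right) \left(- \frac{1}{8}\right) = 8 \left(- \frac{1}{8}\right) = -1$)
$j \left(-8\right) a = \left(-1\right) \left(-8\right) \left(-4\right) = 8 \left(-4\right) = -32$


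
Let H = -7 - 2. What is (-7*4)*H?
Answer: 252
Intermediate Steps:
H = -9
(-7*4)*H = -7*4*(-9) = -28*(-9) = 252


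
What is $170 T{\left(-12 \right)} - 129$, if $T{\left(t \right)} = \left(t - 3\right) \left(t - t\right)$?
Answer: $-129$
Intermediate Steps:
$T{\left(t \right)} = 0$ ($T{\left(t \right)} = \left(-3 + t\right) 0 = 0$)
$170 T{\left(-12 \right)} - 129 = 170 \cdot 0 - 129 = 0 - 129 = -129$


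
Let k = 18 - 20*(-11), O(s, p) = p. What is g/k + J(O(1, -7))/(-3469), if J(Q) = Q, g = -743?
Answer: -2575801/825622 ≈ -3.1198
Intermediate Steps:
k = 238 (k = 18 + 220 = 238)
g/k + J(O(1, -7))/(-3469) = -743/238 - 7/(-3469) = -743*1/238 - 7*(-1/3469) = -743/238 + 7/3469 = -2575801/825622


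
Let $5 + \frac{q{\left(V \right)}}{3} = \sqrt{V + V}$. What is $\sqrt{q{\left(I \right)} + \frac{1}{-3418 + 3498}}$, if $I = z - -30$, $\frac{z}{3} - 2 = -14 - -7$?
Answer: $\frac{\sqrt{-5995 + 1200 \sqrt{30}}}{20} \approx 1.2017$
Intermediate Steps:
$z = -15$ ($z = 6 + 3 \left(-14 - -7\right) = 6 + 3 \left(-14 + 7\right) = 6 + 3 \left(-7\right) = 6 - 21 = -15$)
$I = 15$ ($I = -15 - -30 = -15 + 30 = 15$)
$q{\left(V \right)} = -15 + 3 \sqrt{2} \sqrt{V}$ ($q{\left(V \right)} = -15 + 3 \sqrt{V + V} = -15 + 3 \sqrt{2 V} = -15 + 3 \sqrt{2} \sqrt{V}$)
$\sqrt{q{\left(I \right)} + \frac{1}{-3418 + 3498}} = \sqrt{\left(-15 + 3 \sqrt{2} \sqrt{15}\right) + \frac{1}{-3418 + 3498}} = \sqrt{\left(-15 + 3 \sqrt{30}\right) + \frac{1}{80}} = \sqrt{- \frac{1199}{80} + 3 \sqrt{30}}$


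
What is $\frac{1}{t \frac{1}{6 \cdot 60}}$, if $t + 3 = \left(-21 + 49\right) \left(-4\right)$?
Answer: $- \frac{72}{23} \approx -3.1304$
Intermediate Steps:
$t = -115$ ($t = -3 + \left(-21 + 49\right) \left(-4\right) = -3 + 28 \left(-4\right) = -3 - 112 = -115$)
$\frac{1}{t \frac{1}{6 \cdot 60}} = \frac{1}{\left(-115\right) \frac{1}{6 \cdot 60}} = \frac{1}{\left(-115\right) \frac{1}{360}} = \frac{1}{- \frac{23}{72}} = - \frac{72}{23}$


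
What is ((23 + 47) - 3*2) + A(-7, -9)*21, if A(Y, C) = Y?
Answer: -83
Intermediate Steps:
((23 + 47) - 3*2) + A(-7, -9)*21 = ((23 + 47) - 3*2) - 7*21 = (70 - 6) - 147 = 64 - 147 = -83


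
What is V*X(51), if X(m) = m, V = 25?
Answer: 1275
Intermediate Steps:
V*X(51) = 25*51 = 1275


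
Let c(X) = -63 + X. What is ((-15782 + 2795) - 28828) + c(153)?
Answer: -41725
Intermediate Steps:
((-15782 + 2795) - 28828) + c(153) = ((-15782 + 2795) - 28828) + (-63 + 153) = (-12987 - 28828) + 90 = -41815 + 90 = -41725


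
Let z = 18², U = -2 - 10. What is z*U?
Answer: -3888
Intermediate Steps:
U = -12
z = 324
z*U = 324*(-12) = -3888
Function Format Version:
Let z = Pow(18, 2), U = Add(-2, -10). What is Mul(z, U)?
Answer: -3888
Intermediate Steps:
U = -12
z = 324
Mul(z, U) = Mul(324, -12) = -3888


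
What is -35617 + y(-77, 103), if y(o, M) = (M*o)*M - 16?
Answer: -852526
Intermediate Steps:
y(o, M) = -16 + o*M**2 (y(o, M) = o*M**2 - 16 = -16 + o*M**2)
-35617 + y(-77, 103) = -35617 + (-16 - 77*103**2) = -35617 + (-16 - 77*10609) = -35617 + (-16 - 816893) = -35617 - 816909 = -852526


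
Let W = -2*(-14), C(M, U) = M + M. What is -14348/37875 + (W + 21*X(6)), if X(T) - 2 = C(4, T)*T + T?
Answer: 45587152/37875 ≈ 1203.6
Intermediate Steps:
C(M, U) = 2*M
X(T) = 2 + 9*T (X(T) = 2 + ((2*4)*T + T) = 2 + (8*T + T) = 2 + 9*T)
W = 28
-14348/37875 + (W + 21*X(6)) = -14348/37875 + (28 + 21*(2 + 9*6)) = -14348*1/37875 + (28 + 21*(2 + 54)) = -14348/37875 + (28 + 21*56) = -14348/37875 + (28 + 1176) = -14348/37875 + 1204 = 45587152/37875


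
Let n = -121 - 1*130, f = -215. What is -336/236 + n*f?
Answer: 3183851/59 ≈ 53964.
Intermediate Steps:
n = -251 (n = -121 - 130 = -251)
-336/236 + n*f = -336/236 - 251*(-215) = -336*1/236 + 53965 = -84/59 + 53965 = 3183851/59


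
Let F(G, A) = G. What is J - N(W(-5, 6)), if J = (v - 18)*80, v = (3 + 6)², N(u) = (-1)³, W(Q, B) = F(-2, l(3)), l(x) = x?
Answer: 5041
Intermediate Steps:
W(Q, B) = -2
N(u) = -1
v = 81 (v = 9² = 81)
J = 5040 (J = (81 - 18)*80 = 63*80 = 5040)
J - N(W(-5, 6)) = 5040 - 1*(-1) = 5040 + 1 = 5041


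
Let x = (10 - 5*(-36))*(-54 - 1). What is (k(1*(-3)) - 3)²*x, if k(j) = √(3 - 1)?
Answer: -114950 + 62700*√2 ≈ -26279.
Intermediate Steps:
x = -10450 (x = (10 + 180)*(-55) = 190*(-55) = -10450)
k(j) = √2
(k(1*(-3)) - 3)²*x = (√2 - 3)²*(-10450) = (-3 + √2)²*(-10450) = -10450*(-3 + √2)²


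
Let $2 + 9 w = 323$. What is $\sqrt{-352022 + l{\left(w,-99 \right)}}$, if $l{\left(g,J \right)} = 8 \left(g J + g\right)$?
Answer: $\frac{i \sqrt{3419862}}{3} \approx 616.43 i$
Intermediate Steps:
$w = \frac{107}{3}$ ($w = - \frac{2}{9} + \frac{1}{9} \cdot 323 = - \frac{2}{9} + \frac{323}{9} = \frac{107}{3} \approx 35.667$)
$l{\left(g,J \right)} = 8 g + 8 J g$ ($l{\left(g,J \right)} = 8 \left(J g + g\right) = 8 \left(g + J g\right) = 8 g + 8 J g$)
$\sqrt{-352022 + l{\left(w,-99 \right)}} = \sqrt{-352022 + 8 \cdot \frac{107}{3} \left(1 - 99\right)} = \sqrt{-352022 + 8 \cdot \frac{107}{3} \left(-98\right)} = \sqrt{-352022 - \frac{83888}{3}} = \sqrt{- \frac{1139954}{3}} = \frac{i \sqrt{3419862}}{3}$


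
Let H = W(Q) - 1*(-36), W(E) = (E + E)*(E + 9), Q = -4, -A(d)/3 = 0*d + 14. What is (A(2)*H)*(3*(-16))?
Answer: -8064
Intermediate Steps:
A(d) = -42 (A(d) = -3*(0*d + 14) = -3*(0 + 14) = -3*14 = -42)
W(E) = 2*E*(9 + E) (W(E) = (2*E)*(9 + E) = 2*E*(9 + E))
H = -4 (H = 2*(-4)*(9 - 4) - 1*(-36) = 2*(-4)*5 + 36 = -40 + 36 = -4)
(A(2)*H)*(3*(-16)) = (-42*(-4))*(3*(-16)) = 168*(-48) = -8064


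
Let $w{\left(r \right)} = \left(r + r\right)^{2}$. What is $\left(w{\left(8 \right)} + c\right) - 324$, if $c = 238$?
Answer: $170$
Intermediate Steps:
$w{\left(r \right)} = 4 r^{2}$ ($w{\left(r \right)} = \left(2 r\right)^{2} = 4 r^{2}$)
$\left(w{\left(8 \right)} + c\right) - 324 = \left(4 \cdot 8^{2} + 238\right) - 324 = \left(4 \cdot 64 + 238\right) - 324 = \left(256 + 238\right) - 324 = 494 - 324 = 170$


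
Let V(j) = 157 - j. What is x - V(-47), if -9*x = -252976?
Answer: 251140/9 ≈ 27904.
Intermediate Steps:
x = 252976/9 (x = -⅑*(-252976) = 252976/9 ≈ 28108.)
x - V(-47) = 252976/9 - (157 - 1*(-47)) = 252976/9 - (157 + 47) = 252976/9 - 1*204 = 252976/9 - 204 = 251140/9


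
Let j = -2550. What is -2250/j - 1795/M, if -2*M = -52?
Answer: -30125/442 ≈ -68.156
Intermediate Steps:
M = 26 (M = -½*(-52) = 26)
-2250/j - 1795/M = -2250/(-2550) - 1795/26 = -2250*(-1/2550) - 1795*1/26 = 15/17 - 1795/26 = -30125/442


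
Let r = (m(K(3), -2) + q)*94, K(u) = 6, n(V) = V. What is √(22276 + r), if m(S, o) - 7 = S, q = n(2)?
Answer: √23686 ≈ 153.90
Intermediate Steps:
q = 2
m(S, o) = 7 + S
r = 1410 (r = ((7 + 6) + 2)*94 = (13 + 2)*94 = 15*94 = 1410)
√(22276 + r) = √(22276 + 1410) = √23686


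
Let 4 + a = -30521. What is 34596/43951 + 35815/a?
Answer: -103612433/268320855 ≈ -0.38615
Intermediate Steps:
a = -30525 (a = -4 - 30521 = -30525)
34596/43951 + 35815/a = 34596/43951 + 35815/(-30525) = 34596*(1/43951) + 35815*(-1/30525) = 34596/43951 - 7163/6105 = -103612433/268320855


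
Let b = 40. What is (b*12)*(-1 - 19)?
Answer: -9600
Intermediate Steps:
(b*12)*(-1 - 19) = (40*12)*(-1 - 19) = 480*(-20) = -9600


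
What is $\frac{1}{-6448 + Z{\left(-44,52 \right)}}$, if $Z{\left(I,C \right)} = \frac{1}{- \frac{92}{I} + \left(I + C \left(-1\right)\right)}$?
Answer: $- \frac{1033}{6660795} \approx -0.00015509$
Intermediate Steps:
$Z{\left(I,C \right)} = \frac{1}{I - C - \frac{92}{I}}$ ($Z{\left(I,C \right)} = \frac{1}{- \frac{92}{I} - \left(C - I\right)} = \frac{1}{I - C - \frac{92}{I}}$)
$\frac{1}{-6448 + Z{\left(-44,52 \right)}} = \frac{1}{-6448 - - \frac{44}{92 - \left(-44\right)^{2} + 52 \left(-44\right)}} = \frac{1}{-6448 - - \frac{44}{92 - 1936 - 2288}} = \frac{1}{-6448 - - \frac{44}{-4132}} = \frac{1}{-6448 - \left(-44\right) \left(- \frac{1}{4132}\right)} = \frac{1}{-6448 - \frac{11}{1033}} = \frac{1}{- \frac{6660795}{1033}} = - \frac{1033}{6660795}$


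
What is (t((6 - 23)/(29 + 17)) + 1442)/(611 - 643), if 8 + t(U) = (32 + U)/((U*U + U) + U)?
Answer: -29357/680 ≈ -43.172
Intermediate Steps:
t(U) = -8 + (32 + U)/(U² + 2*U) (t(U) = -8 + (32 + U)/((U*U + U) + U) = -8 + (32 + U)/((U² + U) + U) = -8 + (32 + U)/((U + U²) + U) = -8 + (32 + U)/(U² + 2*U))
(t((6 - 23)/(29 + 17)) + 1442)/(611 - 643) = ((32 - 15*(6 - 23)/(29 + 17) - 8*(6 - 23)²/(29 + 17)²)/((((6 - 23)/(29 + 17)))*(2 + (6 - 23)/(29 + 17))) + 1442)/(611 - 643) = ((32 - (-255)/46 - 8*(-17/46)²)/(((-17/46))*(2 - 17/46)) + 1442)/(-32) = ((32 - (-255)/46 - 8*(-17*1/46)²)/(((-17*1/46))*(2 - 17*1/46)) + 1442)*(-1/32) = ((32 - 15*(-17/46) - 8*(-17/46)²)/((-17/46)*(2 - 17/46)) + 1442)*(-1/32) = (-46*(32 + 255/46 - 8*289/2116)/(17*75/46) + 1442)*(-1/32) = (-46/17*46/75*(32 + 255/46 - 578/529) + 1442)*(-1/32) = (-46/17*46/75*38565/1058 + 1442)*(-1/32) = (-5142/85 + 1442)*(-1/32) = (117428/85)*(-1/32) = -29357/680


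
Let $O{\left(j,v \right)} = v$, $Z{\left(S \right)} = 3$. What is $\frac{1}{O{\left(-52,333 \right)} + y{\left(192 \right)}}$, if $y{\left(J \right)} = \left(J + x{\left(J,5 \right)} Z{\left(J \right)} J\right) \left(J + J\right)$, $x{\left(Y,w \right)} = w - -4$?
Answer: $\frac{1}{2064717} \approx 4.8433 \cdot 10^{-7}$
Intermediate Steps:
$x{\left(Y,w \right)} = 4 + w$ ($x{\left(Y,w \right)} = w + 4 = 4 + w$)
$y{\left(J \right)} = 56 J^{2}$ ($y{\left(J \right)} = \left(J + \left(4 + 5\right) 3 J\right) \left(J + J\right) = \left(J + 9 \cdot 3 J\right) 2 J = \left(J + 27 J\right) 2 J = 28 J 2 J = 56 J^{2}$)
$\frac{1}{O{\left(-52,333 \right)} + y{\left(192 \right)}} = \frac{1}{333 + 56 \cdot 192^{2}} = \frac{1}{333 + 56 \cdot 36864} = \frac{1}{333 + 2064384} = \frac{1}{2064717}$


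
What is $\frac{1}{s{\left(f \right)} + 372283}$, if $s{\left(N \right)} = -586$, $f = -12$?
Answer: $\frac{1}{371697} \approx 2.6904 \cdot 10^{-6}$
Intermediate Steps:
$\frac{1}{s{\left(f \right)} + 372283} = \frac{1}{-586 + 372283} = \frac{1}{371697}$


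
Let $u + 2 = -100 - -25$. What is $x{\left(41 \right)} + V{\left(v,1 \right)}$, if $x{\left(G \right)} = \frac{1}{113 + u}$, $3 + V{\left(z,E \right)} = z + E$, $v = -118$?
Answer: $- \frac{4319}{36} \approx -119.97$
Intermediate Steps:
$u = -77$ ($u = -2 - 75 = -77$)
$V{\left(z,E \right)} = -3 + E + z$ ($V{\left(z,E \right)} = -3 + \left(z + E\right) = -3 + \left(E + z\right) = -3 + E + z$)
$x{\left(G \right)} = \frac{1}{36}$ ($x{\left(G \right)} = \frac{1}{113 - 77} = \frac{1}{36}$)
$x{\left(41 \right)} + V{\left(v,1 \right)} = \frac{1}{36} - 120 = - \frac{4319}{36}$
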